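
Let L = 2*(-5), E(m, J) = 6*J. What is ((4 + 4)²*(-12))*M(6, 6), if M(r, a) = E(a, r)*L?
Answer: 276480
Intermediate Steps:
L = -10
M(r, a) = -60*r (M(r, a) = (6*r)*(-10) = -60*r)
((4 + 4)²*(-12))*M(6, 6) = ((4 + 4)²*(-12))*(-60*6) = (8²*(-12))*(-360) = (64*(-12))*(-360) = -768*(-360) = 276480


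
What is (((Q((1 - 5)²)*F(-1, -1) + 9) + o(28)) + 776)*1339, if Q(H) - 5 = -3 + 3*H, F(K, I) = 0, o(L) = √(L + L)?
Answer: 1051115 + 2678*√14 ≈ 1.0611e+6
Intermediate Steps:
o(L) = √2*√L (o(L) = √(2*L) = √2*√L)
Q(H) = 2 + 3*H (Q(H) = 5 + (-3 + 3*H) = 2 + 3*H)
(((Q((1 - 5)²)*F(-1, -1) + 9) + o(28)) + 776)*1339 = ((((2 + 3*(1 - 5)²)*0 + 9) + √2*√28) + 776)*1339 = ((((2 + 3*(-4)²)*0 + 9) + √2*(2*√7)) + 776)*1339 = ((((2 + 3*16)*0 + 9) + 2*√14) + 776)*1339 = ((((2 + 48)*0 + 9) + 2*√14) + 776)*1339 = (((50*0 + 9) + 2*√14) + 776)*1339 = (((0 + 9) + 2*√14) + 776)*1339 = ((9 + 2*√14) + 776)*1339 = (785 + 2*√14)*1339 = 1051115 + 2678*√14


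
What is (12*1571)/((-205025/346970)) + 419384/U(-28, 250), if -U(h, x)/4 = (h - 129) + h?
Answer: -9508827682/303437 ≈ -31337.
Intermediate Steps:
U(h, x) = 516 - 8*h (U(h, x) = -4*((h - 129) + h) = -4*((-129 + h) + h) = -4*(-129 + 2*h) = 516 - 8*h)
(12*1571)/((-205025/346970)) + 419384/U(-28, 250) = (12*1571)/((-205025/346970)) + 419384/(516 - 8*(-28)) = 18852/((-205025*1/346970)) + 419384/(516 + 224) = 18852/(-41005/69394) + 419384/740 = 18852*(-69394/41005) + 419384*(1/740) = -1308215688/41005 + 104846/185 = -9508827682/303437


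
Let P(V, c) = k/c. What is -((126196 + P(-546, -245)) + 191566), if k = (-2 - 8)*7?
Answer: -2224336/7 ≈ -3.1776e+5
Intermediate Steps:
k = -70 (k = -10*7 = -70)
P(V, c) = -70/c
-((126196 + P(-546, -245)) + 191566) = -((126196 - 70/(-245)) + 191566) = -((126196 - 70*(-1/245)) + 191566) = -((126196 + 2/7) + 191566) = -(883374/7 + 191566) = -1*2224336/7 = -2224336/7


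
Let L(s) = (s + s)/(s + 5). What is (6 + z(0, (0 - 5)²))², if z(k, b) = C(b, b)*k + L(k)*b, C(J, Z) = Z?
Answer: 36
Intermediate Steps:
L(s) = 2*s/(5 + s) (L(s) = (2*s)/(5 + s) = 2*s/(5 + s))
z(k, b) = b*k + 2*b*k/(5 + k) (z(k, b) = b*k + (2*k/(5 + k))*b = b*k + 2*b*k/(5 + k))
(6 + z(0, (0 - 5)²))² = (6 + (0 - 5)²*0*(7 + 0)/(5 + 0))² = (6 + (-5)²*0*7/5)² = (6 + 25*0*(⅕)*7)² = (6 + 0)² = 6² = 36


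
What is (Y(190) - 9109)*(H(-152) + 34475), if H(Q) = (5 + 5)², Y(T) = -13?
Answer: -315393150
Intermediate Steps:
H(Q) = 100 (H(Q) = 10² = 100)
(Y(190) - 9109)*(H(-152) + 34475) = (-13 - 9109)*(100 + 34475) = -9122*34575 = -315393150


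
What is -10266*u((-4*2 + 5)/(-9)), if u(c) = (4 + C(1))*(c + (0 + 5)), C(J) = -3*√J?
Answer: -54752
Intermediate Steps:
u(c) = 5 + c (u(c) = (4 - 3*√1)*(c + (0 + 5)) = (4 - 3*1)*(c + 5) = (4 - 3)*(5 + c) = 1*(5 + c) = 5 + c)
-10266*u((-4*2 + 5)/(-9)) = -10266*(5 + (-4*2 + 5)/(-9)) = -10266*(5 + (-8 + 5)*(-⅑)) = -10266*(5 - 3*(-⅑)) = -10266*(5 + ⅓) = -10266*16/3 = -54752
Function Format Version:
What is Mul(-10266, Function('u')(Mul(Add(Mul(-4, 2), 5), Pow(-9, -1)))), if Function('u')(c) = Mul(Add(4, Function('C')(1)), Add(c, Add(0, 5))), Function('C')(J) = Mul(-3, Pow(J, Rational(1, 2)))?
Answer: -54752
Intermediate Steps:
Function('u')(c) = Add(5, c) (Function('u')(c) = Mul(Add(4, Mul(-3, Pow(1, Rational(1, 2)))), Add(c, Add(0, 5))) = Mul(Add(4, Mul(-3, 1)), Add(c, 5)) = Mul(Add(4, -3), Add(5, c)) = Mul(1, Add(5, c)) = Add(5, c))
Mul(-10266, Function('u')(Mul(Add(Mul(-4, 2), 5), Pow(-9, -1)))) = Mul(-10266, Add(5, Mul(Add(Mul(-4, 2), 5), Pow(-9, -1)))) = Mul(-10266, Add(5, Mul(Add(-8, 5), Rational(-1, 9)))) = Mul(-10266, Add(5, Mul(-3, Rational(-1, 9)))) = Mul(-10266, Add(5, Rational(1, 3))) = Mul(-10266, Rational(16, 3)) = -54752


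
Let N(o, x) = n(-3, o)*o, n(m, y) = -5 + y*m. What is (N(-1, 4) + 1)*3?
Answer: 9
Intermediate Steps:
n(m, y) = -5 + m*y
N(o, x) = o*(-5 - 3*o) (N(o, x) = (-5 - 3*o)*o = o*(-5 - 3*o))
(N(-1, 4) + 1)*3 = (-1*(-1)*(5 + 3*(-1)) + 1)*3 = (-1*(-1)*(5 - 3) + 1)*3 = (-1*(-1)*2 + 1)*3 = (2 + 1)*3 = 3*3 = 9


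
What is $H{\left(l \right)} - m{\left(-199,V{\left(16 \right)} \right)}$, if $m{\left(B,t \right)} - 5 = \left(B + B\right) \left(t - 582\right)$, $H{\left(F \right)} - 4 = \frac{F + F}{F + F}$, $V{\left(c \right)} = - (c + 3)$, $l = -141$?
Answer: $-239198$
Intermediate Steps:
$V{\left(c \right)} = -3 - c$ ($V{\left(c \right)} = - (3 + c) = -3 - c$)
$H{\left(F \right)} = 5$ ($H{\left(F \right)} = 4 + \frac{F + F}{F + F} = 4 + \frac{2 F}{2 F} = 4 + 2 F \frac{1}{2 F} = 4 + 1 = 5$)
$m{\left(B,t \right)} = 5 + 2 B \left(-582 + t\right)$ ($m{\left(B,t \right)} = 5 + \left(B + B\right) \left(t - 582\right) = 5 + 2 B \left(-582 + t\right)$)
$H{\left(l \right)} - m{\left(-199,V{\left(16 \right)} \right)} = 5 - \left(5 - -231636 + 2 \left(-199\right) \left(-3 - 16\right)\right) = 5 - \left(5 + 231636 + 2 \left(-199\right) \left(-3 - 16\right)\right) = 5 - \left(5 + 231636 + 2 \left(-199\right) \left(-19\right)\right) = 5 - \left(5 + 231636 + 7562\right) = 5 - 239203 = -239198$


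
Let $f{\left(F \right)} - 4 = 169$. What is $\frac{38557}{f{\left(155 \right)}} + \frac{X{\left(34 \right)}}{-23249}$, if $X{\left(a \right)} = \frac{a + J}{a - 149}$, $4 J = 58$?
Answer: $\frac{206174706171}{925077710} \approx 222.87$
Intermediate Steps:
$J = \frac{29}{2}$ ($J = \frac{1}{4} \cdot 58 = \frac{29}{2} \approx 14.5$)
$f{\left(F \right)} = 173$ ($f{\left(F \right)} = 4 + 169 = 173$)
$X{\left(a \right)} = \frac{\frac{29}{2} + a}{-149 + a}$ ($X{\left(a \right)} = \frac{a + \frac{29}{2}}{a - 149} = \frac{\frac{29}{2} + a}{-149 + a}$)
$\frac{38557}{f{\left(155 \right)}} + \frac{X{\left(34 \right)}}{-23249} = \frac{38557}{173} + \frac{\frac{1}{-149 + 34} \left(\frac{29}{2} + 34\right)}{-23249} = 38557 \cdot \frac{1}{173} + \frac{1}{-115} \cdot \frac{97}{2} \left(- \frac{1}{23249}\right) = \frac{38557}{173} + \left(- \frac{1}{115}\right) \frac{97}{2} \left(- \frac{1}{23249}\right) = \frac{38557}{173} - - \frac{97}{5347270} = \frac{38557}{173} + \frac{97}{5347270} = \frac{206174706171}{925077710}$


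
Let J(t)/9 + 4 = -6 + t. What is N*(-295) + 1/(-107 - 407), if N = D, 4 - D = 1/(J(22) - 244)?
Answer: -41319243/34952 ≈ -1182.2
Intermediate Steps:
J(t) = -90 + 9*t (J(t) = -36 + 9*(-6 + t) = -36 + (-54 + 9*t) = -90 + 9*t)
D = 545/136 (D = 4 - 1/((-90 + 9*22) - 244) = 4 - 1/((-90 + 198) - 244) = 4 - 1/(108 - 244) = 4 - 1/(-136) = 4 - 1*(-1/136) = 4 + 1/136 = 545/136 ≈ 4.0074)
N = 545/136 ≈ 4.0074
N*(-295) + 1/(-107 - 407) = (545/136)*(-295) + 1/(-107 - 407) = -160775/136 + 1/(-514) = -160775/136 - 1/514 = -41319243/34952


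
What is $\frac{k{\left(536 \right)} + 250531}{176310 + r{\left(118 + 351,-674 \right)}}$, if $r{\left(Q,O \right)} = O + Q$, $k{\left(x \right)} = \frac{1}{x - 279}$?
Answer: $\frac{64386468}{45258985} \approx 1.4226$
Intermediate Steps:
$k{\left(x \right)} = \frac{1}{-279 + x}$
$\frac{k{\left(536 \right)} + 250531}{176310 + r{\left(118 + 351,-674 \right)}} = \frac{\frac{1}{-279 + 536} + 250531}{176310 + \left(-674 + \left(118 + 351\right)\right)} = \frac{\frac{1}{257} + 250531}{176310 + \left(-674 + 469\right)} = \frac{\frac{1}{257} + 250531}{176310 - 205} = \frac{64386468}{257 \cdot 176105} = \frac{64386468}{257} \cdot \frac{1}{176105} = \frac{64386468}{45258985}$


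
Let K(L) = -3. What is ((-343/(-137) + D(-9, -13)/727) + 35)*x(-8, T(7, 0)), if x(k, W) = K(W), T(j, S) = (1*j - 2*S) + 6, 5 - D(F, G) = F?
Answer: -11211732/99599 ≈ -112.57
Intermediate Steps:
D(F, G) = 5 - F
T(j, S) = 6 + j - 2*S (T(j, S) = (j - 2*S) + 6 = 6 + j - 2*S)
x(k, W) = -3
((-343/(-137) + D(-9, -13)/727) + 35)*x(-8, T(7, 0)) = ((-343/(-137) + (5 - 1*(-9))/727) + 35)*(-3) = ((-343*(-1/137) + (5 + 9)*(1/727)) + 35)*(-3) = ((343/137 + 14*(1/727)) + 35)*(-3) = ((343/137 + 14/727) + 35)*(-3) = (251279/99599 + 35)*(-3) = (3737244/99599)*(-3) = -11211732/99599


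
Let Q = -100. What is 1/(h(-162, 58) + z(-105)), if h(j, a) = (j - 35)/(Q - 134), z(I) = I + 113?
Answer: 234/2069 ≈ 0.11310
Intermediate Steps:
z(I) = 113 + I
h(j, a) = 35/234 - j/234 (h(j, a) = (j - 35)/(-100 - 134) = (-35 + j)/(-234) = (-35 + j)*(-1/234) = 35/234 - j/234)
1/(h(-162, 58) + z(-105)) = 1/((35/234 - 1/234*(-162)) + (113 - 105)) = 1/((35/234 + 9/13) + 8) = 1/(197/234 + 8) = 1/(2069/234) = 234/2069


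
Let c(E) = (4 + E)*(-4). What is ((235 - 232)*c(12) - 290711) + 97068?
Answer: -193835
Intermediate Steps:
c(E) = -16 - 4*E
((235 - 232)*c(12) - 290711) + 97068 = ((235 - 232)*(-16 - 4*12) - 290711) + 97068 = (3*(-16 - 48) - 290711) + 97068 = (3*(-64) - 290711) + 97068 = (-192 - 290711) + 97068 = -290903 + 97068 = -193835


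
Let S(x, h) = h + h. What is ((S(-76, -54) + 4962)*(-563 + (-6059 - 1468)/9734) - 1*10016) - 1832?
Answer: -13376479579/4867 ≈ -2.7484e+6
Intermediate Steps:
S(x, h) = 2*h
((S(-76, -54) + 4962)*(-563 + (-6059 - 1468)/9734) - 1*10016) - 1832 = ((2*(-54) + 4962)*(-563 + (-6059 - 1468)/9734) - 1*10016) - 1832 = ((-108 + 4962)*(-563 - 7527*1/9734) - 10016) - 1832 = (4854*(-563 - 7527/9734) - 10016) - 1832 = (4854*(-5487769/9734) - 10016) - 1832 = (-13318815363/4867 - 10016) - 1832 = -13367563235/4867 - 1832 = -13376479579/4867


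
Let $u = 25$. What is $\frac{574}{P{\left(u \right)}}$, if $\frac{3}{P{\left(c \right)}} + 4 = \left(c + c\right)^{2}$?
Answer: $477568$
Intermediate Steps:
$P{\left(c \right)} = \frac{3}{-4 + 4 c^{2}}$ ($P{\left(c \right)} = \frac{3}{-4 + \left(c + c\right)^{2}} = \frac{3}{-4 + \left(2 c\right)^{2}} = \frac{3}{-4 + 4 c^{2}}$)
$\frac{574}{P{\left(u \right)}} = \frac{574}{\frac{3}{4} \frac{1}{-1 + 25^{2}}} = \frac{574}{\frac{3}{4} \frac{1}{-1 + 625}} = \frac{574}{\frac{3}{4} \cdot \frac{1}{624}} = 574 \frac{1}{\frac{1}{832}} = 574 \cdot 832 = 477568$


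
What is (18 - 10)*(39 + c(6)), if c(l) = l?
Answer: 360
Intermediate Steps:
(18 - 10)*(39 + c(6)) = (18 - 10)*(39 + 6) = 8*45 = 360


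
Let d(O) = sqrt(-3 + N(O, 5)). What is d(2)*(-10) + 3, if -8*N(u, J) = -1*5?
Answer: 3 - 5*I*sqrt(38)/2 ≈ 3.0 - 15.411*I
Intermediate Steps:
N(u, J) = 5/8 (N(u, J) = -(-1)*5/8 = -1/8*(-5) = 5/8)
d(O) = I*sqrt(38)/4 (d(O) = sqrt(-3 + 5/8) = sqrt(-19/8) = I*sqrt(38)/4)
d(2)*(-10) + 3 = (I*sqrt(38)/4)*(-10) + 3 = -5*I*sqrt(38)/2 + 3 = 3 - 5*I*sqrt(38)/2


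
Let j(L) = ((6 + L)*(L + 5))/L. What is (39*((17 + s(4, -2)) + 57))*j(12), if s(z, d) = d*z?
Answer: 65637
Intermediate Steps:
j(L) = (5 + L)*(6 + L)/L (j(L) = ((6 + L)*(5 + L))/L = ((5 + L)*(6 + L))/L = (5 + L)*(6 + L)/L)
(39*((17 + s(4, -2)) + 57))*j(12) = (39*((17 - 2*4) + 57))*(11 + 12 + 30/12) = (39*((17 - 8) + 57))*(11 + 12 + 30*(1/12)) = (39*(9 + 57))*(11 + 12 + 5/2) = (39*66)*(51/2) = 2574*(51/2) = 65637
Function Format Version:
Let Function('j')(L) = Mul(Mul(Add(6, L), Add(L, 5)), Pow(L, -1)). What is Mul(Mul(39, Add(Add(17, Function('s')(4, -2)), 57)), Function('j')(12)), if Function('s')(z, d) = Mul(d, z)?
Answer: 65637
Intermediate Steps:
Function('j')(L) = Mul(Pow(L, -1), Add(5, L), Add(6, L)) (Function('j')(L) = Mul(Mul(Add(6, L), Add(5, L)), Pow(L, -1)) = Mul(Mul(Add(5, L), Add(6, L)), Pow(L, -1)) = Mul(Pow(L, -1), Add(5, L), Add(6, L)))
Mul(Mul(39, Add(Add(17, Function('s')(4, -2)), 57)), Function('j')(12)) = Mul(Mul(39, Add(Add(17, Mul(-2, 4)), 57)), Add(11, 12, Mul(30, Pow(12, -1)))) = Mul(Mul(39, Add(Add(17, -8), 57)), Add(11, 12, Mul(30, Rational(1, 12)))) = Mul(Mul(39, Add(9, 57)), Add(11, 12, Rational(5, 2))) = Mul(Mul(39, 66), Rational(51, 2)) = Mul(2574, Rational(51, 2)) = 65637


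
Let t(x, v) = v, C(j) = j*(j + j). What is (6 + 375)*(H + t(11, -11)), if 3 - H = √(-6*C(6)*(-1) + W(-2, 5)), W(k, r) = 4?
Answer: -3048 - 762*√109 ≈ -11004.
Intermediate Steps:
C(j) = 2*j² (C(j) = j*(2*j) = 2*j²)
H = 3 - 2*√109 (H = 3 - √(-12*6²*(-1) + 4) = 3 - √(-12*36*(-1) + 4) = 3 - √(-6*72*(-1) + 4) = 3 - √(-432*(-1) + 4) = 3 - √(432 + 4) = 3 - √436 = 3 - 2*√109 ≈ -17.881)
(6 + 375)*(H + t(11, -11)) = (6 + 375)*((3 - 2*√109) - 11) = 381*(-8 - 2*√109) = -3048 - 762*√109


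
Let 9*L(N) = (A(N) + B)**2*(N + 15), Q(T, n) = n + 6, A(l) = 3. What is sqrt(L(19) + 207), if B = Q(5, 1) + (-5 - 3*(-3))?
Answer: sqrt(8527)/3 ≈ 30.781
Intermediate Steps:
Q(T, n) = 6 + n
B = 11 (B = (6 + 1) + (-5 - 3*(-3)) = 7 + (-5 + 9) = 7 + 4 = 11)
L(N) = 980/3 + 196*N/9 (L(N) = ((3 + 11)**2*(N + 15))/9 = (14**2*(15 + N))/9 = (196*(15 + N))/9 = (2940 + 196*N)/9 = 980/3 + 196*N/9)
sqrt(L(19) + 207) = sqrt((980/3 + (196/9)*19) + 207) = sqrt((980/3 + 3724/9) + 207) = sqrt(6664/9 + 207) = sqrt(8527/9) = sqrt(8527)/3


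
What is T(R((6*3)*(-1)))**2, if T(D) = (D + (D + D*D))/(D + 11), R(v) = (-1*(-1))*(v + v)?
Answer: 1498176/625 ≈ 2397.1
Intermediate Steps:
R(v) = 2*v (R(v) = 1*(2*v) = 2*v)
T(D) = (D**2 + 2*D)/(11 + D) (T(D) = (D + (D + D**2))/(11 + D) = (D**2 + 2*D)/(11 + D))
T(R((6*3)*(-1)))**2 = ((2*((6*3)*(-1)))*(2 + 2*((6*3)*(-1)))/(11 + 2*((6*3)*(-1))))**2 = ((2*(18*(-1)))*(2 + 2*(18*(-1)))/(11 + 2*(18*(-1))))**2 = ((2*(-18))*(2 + 2*(-18))/(11 + 2*(-18)))**2 = (-36*(2 - 36)/(11 - 36))**2 = (-36*(-34)/(-25))**2 = (-36*(-1/25)*(-34))**2 = (-1224/25)**2 = 1498176/625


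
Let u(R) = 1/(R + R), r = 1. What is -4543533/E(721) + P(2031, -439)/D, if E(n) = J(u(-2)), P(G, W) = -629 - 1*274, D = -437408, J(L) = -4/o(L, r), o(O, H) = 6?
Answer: 2981066524599/437408 ≈ 6.8153e+6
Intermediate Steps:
u(R) = 1/(2*R)
J(L) = -⅔ (J(L) = -4/6 = -4*⅙ = -⅔)
P(G, W) = -903 (P(G, W) = -629 - 274 = -903)
E(n) = -⅔
-4543533/E(721) + P(2031, -439)/D = -4543533/(-⅔) - 903/(-437408) = -4543533*(-3/2) - 903*(-1/437408) = 13630599/2 + 903/437408 = 2981066524599/437408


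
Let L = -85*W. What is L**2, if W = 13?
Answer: 1221025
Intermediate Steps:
L = -1105 (L = -85*13 = -1105)
L**2 = (-1105)**2 = 1221025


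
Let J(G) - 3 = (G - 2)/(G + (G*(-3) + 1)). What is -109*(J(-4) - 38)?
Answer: 11663/3 ≈ 3887.7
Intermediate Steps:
J(G) = 3 + (-2 + G)/(1 - 2*G) (J(G) = 3 + (G - 2)/(G + (G*(-3) + 1)) = 3 + (-2 + G)/(G + (-3*G + 1)) = 3 + (-2 + G)/(G + (1 - 3*G)) = 3 + (-2 + G)/(1 - 2*G))
-109*(J(-4) - 38) = -109*((-1 + 5*(-4))/(-1 + 2*(-4)) - 38) = -109*((-1 - 20)/(-1 - 8) - 38) = -109*(-21/(-9) - 38) = -109*(-⅑*(-21) - 38) = -109*(7/3 - 38) = -109*(-107/3) = 11663/3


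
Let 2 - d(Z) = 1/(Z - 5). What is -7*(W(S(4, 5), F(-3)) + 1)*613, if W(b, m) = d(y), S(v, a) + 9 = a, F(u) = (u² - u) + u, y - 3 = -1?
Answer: -42910/3 ≈ -14303.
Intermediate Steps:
y = 2 (y = 3 - 1 = 2)
F(u) = u²
S(v, a) = -9 + a
d(Z) = 2 - 1/(-5 + Z) (d(Z) = 2 - 1/(Z - 5) = 2 - 1/(-5 + Z))
W(b, m) = 7/3 (W(b, m) = (-11 + 2*2)/(-5 + 2) = (-11 + 4)/(-3) = -⅓*(-7) = 7/3)
-7*(W(S(4, 5), F(-3)) + 1)*613 = -7*(7/3 + 1)*613 = -7*10/3*613 = -70/3*613 = -42910/3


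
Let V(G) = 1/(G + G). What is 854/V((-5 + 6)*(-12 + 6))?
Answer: -10248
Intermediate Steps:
V(G) = 1/(2*G)
854/V((-5 + 6)*(-12 + 6)) = 854/((1/(2*(((-5 + 6)*(-12 + 6)))))) = 854/((1/(2*((1*(-6)))))) = 854/(((½)/(-6))) = 854/(((½)*(-⅙))) = 854/(-1/12) = 854*(-12) = -10248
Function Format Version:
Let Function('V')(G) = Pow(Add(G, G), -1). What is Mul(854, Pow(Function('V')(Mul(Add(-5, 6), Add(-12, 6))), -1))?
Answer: -10248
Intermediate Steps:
Function('V')(G) = Mul(Rational(1, 2), Pow(G, -1)) (Function('V')(G) = Pow(Mul(2, G), -1) = Mul(Rational(1, 2), Pow(G, -1)))
Mul(854, Pow(Function('V')(Mul(Add(-5, 6), Add(-12, 6))), -1)) = Mul(854, Pow(Mul(Rational(1, 2), Pow(Mul(Add(-5, 6), Add(-12, 6)), -1)), -1)) = Mul(854, Pow(Mul(Rational(1, 2), Pow(Mul(1, -6), -1)), -1)) = Mul(854, Pow(Mul(Rational(1, 2), Pow(-6, -1)), -1)) = Mul(854, Pow(Mul(Rational(1, 2), Rational(-1, 6)), -1)) = Mul(854, Pow(Rational(-1, 12), -1)) = Mul(854, -12) = -10248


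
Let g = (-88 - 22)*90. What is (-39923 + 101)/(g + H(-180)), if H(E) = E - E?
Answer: 6637/1650 ≈ 4.0224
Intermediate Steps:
H(E) = 0
g = -9900 (g = -110*90 = -9900)
(-39923 + 101)/(g + H(-180)) = (-39923 + 101)/(-9900 + 0) = -39822/(-9900) = -39822*(-1/9900) = 6637/1650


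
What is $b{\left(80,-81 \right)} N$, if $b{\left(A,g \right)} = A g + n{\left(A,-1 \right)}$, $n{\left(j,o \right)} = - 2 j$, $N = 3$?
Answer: $-19920$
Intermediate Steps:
$b{\left(A,g \right)} = - 2 A + A g$ ($b{\left(A,g \right)} = A g - 2 A = - 2 A + A g$)
$b{\left(80,-81 \right)} N = 80 \left(-2 - 81\right) 3 = 80 \left(-83\right) 3 = \left(-6640\right) 3 = -19920$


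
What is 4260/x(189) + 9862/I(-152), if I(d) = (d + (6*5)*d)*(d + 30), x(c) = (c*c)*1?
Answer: 466866857/3422452824 ≈ 0.13641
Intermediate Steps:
x(c) = c² (x(c) = c²*1 = c²)
I(d) = 31*d*(30 + d) (I(d) = (d + 30*d)*(30 + d) = (31*d)*(30 + d) = 31*d*(30 + d))
4260/x(189) + 9862/I(-152) = 4260/(189²) + 9862/((31*(-152)*(30 - 152))) = 4260/35721 + 9862/((31*(-152)*(-122))) = 4260*(1/35721) + 9862/574864 = 1420/11907 + 9862*(1/574864) = 1420/11907 + 4931/287432 = 466866857/3422452824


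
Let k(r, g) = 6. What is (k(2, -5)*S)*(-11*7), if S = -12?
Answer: 5544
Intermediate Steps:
(k(2, -5)*S)*(-11*7) = (6*(-12))*(-11*7) = -72*(-77) = 5544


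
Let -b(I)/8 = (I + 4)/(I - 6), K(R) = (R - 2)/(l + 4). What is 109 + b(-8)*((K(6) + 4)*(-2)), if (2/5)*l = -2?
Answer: 109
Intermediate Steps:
l = -5 (l = (5/2)*(-2) = -5)
K(R) = 2 - R (K(R) = (R - 2)/(-5 + 4) = (-2 + R)/(-1) = (-2 + R)*(-1) = 2 - R)
b(I) = -8*(4 + I)/(-6 + I) (b(I) = -8*(I + 4)/(I - 6) = -8*(4 + I)/(-6 + I))
109 + b(-8)*((K(6) + 4)*(-2)) = 109 + (8*(-4 - 1*(-8))/(-6 - 8))*(((2 - 1*6) + 4)*(-2)) = 109 + (8*(-4 + 8)/(-14))*(((2 - 6) + 4)*(-2)) = 109 + (8*(-1/14)*4)*((-4 + 4)*(-2)) = 109 - 0*(-2) = 109 - 16/7*0 = 109 + 0 = 109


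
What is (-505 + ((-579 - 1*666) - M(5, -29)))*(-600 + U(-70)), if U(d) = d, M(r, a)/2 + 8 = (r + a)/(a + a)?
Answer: 33707700/29 ≈ 1.1623e+6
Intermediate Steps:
M(r, a) = -16 + (a + r)/a (M(r, a) = -16 + 2*((r + a)/(a + a)) = -16 + 2*((a + r)/((2*a))) = -16 + 2*((a + r)*(1/(2*a))) = -16 + 2*((a + r)/(2*a)) = -16 + (a + r)/a)
(-505 + ((-579 - 1*666) - M(5, -29)))*(-600 + U(-70)) = (-505 + ((-579 - 1*666) - (-15 + 5/(-29))))*(-600 - 70) = (-505 + ((-579 - 666) - (-15 + 5*(-1/29))))*(-670) = (-505 + (-1245 - (-15 - 5/29)))*(-670) = (-505 + (-1245 - 1*(-440/29)))*(-670) = (-505 + (-1245 + 440/29))*(-670) = (-505 - 35665/29)*(-670) = -50310/29*(-670) = 33707700/29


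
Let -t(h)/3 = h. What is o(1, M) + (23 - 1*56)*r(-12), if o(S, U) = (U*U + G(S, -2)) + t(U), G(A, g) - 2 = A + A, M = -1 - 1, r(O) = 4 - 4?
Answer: 14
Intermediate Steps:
t(h) = -3*h
r(O) = 0
M = -2
G(A, g) = 2 + 2*A (G(A, g) = 2 + (A + A) = 2 + 2*A)
o(S, U) = 2 + U**2 - 3*U + 2*S (o(S, U) = (U*U + (2 + 2*S)) - 3*U = (U**2 + (2 + 2*S)) - 3*U = (2 + U**2 + 2*S) - 3*U = 2 + U**2 - 3*U + 2*S)
o(1, M) + (23 - 1*56)*r(-12) = (2 + (-2)**2 - 3*(-2) + 2*1) + (23 - 1*56)*0 = (2 + 4 + 6 + 2) + (23 - 56)*0 = 14 - 33*0 = 14 + 0 = 14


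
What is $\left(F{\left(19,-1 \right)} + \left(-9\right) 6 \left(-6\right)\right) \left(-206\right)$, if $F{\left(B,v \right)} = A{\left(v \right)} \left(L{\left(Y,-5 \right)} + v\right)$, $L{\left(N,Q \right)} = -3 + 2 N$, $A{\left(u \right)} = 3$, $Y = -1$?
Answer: $-63036$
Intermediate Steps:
$F{\left(B,v \right)} = -15 + 3 v$ ($F{\left(B,v \right)} = 3 \left(\left(-3 + 2 \left(-1\right)\right) + v\right) = 3 \left(\left(-3 - 2\right) + v\right) = 3 \left(-5 + v\right) = -15 + 3 v$)
$\left(F{\left(19,-1 \right)} + \left(-9\right) 6 \left(-6\right)\right) \left(-206\right) = \left(\left(-15 + 3 \left(-1\right)\right) + \left(-9\right) 6 \left(-6\right)\right) \left(-206\right) = \left(\left(-15 - 3\right) - -324\right) \left(-206\right) = \left(-18 + 324\right) \left(-206\right) = 306 \left(-206\right) = -63036$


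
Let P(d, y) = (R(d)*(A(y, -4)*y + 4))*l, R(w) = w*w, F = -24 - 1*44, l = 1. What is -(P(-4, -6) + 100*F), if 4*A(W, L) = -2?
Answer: 6688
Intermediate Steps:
A(W, L) = -1/2 (A(W, L) = (1/4)*(-2) = -1/2)
F = -68 (F = -24 - 44 = -68)
R(w) = w**2
P(d, y) = d**2*(4 - y/2) (P(d, y) = (d**2*(-y/2 + 4))*1 = (d**2*(4 - y/2))*1 = d**2*(4 - y/2))
-(P(-4, -6) + 100*F) = -((1/2)*(-4)**2*(8 - 1*(-6)) + 100*(-68)) = -((1/2)*16*(8 + 6) - 6800) = -((1/2)*16*14 - 6800) = -(112 - 6800) = -1*(-6688) = 6688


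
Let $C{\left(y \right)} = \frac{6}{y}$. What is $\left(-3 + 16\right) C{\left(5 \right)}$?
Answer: $\frac{78}{5} \approx 15.6$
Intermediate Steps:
$\left(-3 + 16\right) C{\left(5 \right)} = \left(-3 + 16\right) \frac{6}{5} = 13 \cdot 6 \cdot \frac{1}{5} = 13 \cdot \frac{6}{5} = \frac{78}{5}$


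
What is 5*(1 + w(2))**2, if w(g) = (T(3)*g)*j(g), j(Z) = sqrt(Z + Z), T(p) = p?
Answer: 845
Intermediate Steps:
j(Z) = sqrt(2)*sqrt(Z) (j(Z) = sqrt(2*Z) = sqrt(2)*sqrt(Z))
w(g) = 3*sqrt(2)*g**(3/2) (w(g) = (3*g)*(sqrt(2)*sqrt(g)) = 3*sqrt(2)*g**(3/2))
5*(1 + w(2))**2 = 5*(1 + 3*sqrt(2)*2**(3/2))**2 = 5*(1 + 3*sqrt(2)*(2*sqrt(2)))**2 = 5*(1 + 12)**2 = 5*13**2 = 5*169 = 845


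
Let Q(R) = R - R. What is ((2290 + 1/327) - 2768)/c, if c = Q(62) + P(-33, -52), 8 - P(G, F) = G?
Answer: -156305/13407 ≈ -11.658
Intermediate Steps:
Q(R) = 0
P(G, F) = 8 - G
c = 41 (c = 0 + (8 - 1*(-33)) = 0 + (8 + 33) = 0 + 41 = 41)
((2290 + 1/327) - 2768)/c = ((2290 + 1/327) - 2768)/41 = ((2290 + 1/327) - 2768)*(1/41) = (748831/327 - 2768)*(1/41) = -156305/327*1/41 = -156305/13407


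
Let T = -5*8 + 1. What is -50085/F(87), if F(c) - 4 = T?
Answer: 1431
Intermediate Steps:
T = -39 (T = -40 + 1 = -39)
F(c) = -35 (F(c) = 4 - 39 = -35)
-50085/F(87) = -50085/(-35) = -50085*(-1/35) = 1431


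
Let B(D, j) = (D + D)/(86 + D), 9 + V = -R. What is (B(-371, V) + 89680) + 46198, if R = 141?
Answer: 38725972/285 ≈ 1.3588e+5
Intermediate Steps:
V = -150 (V = -9 - 1*141 = -9 - 141 = -150)
B(D, j) = 2*D/(86 + D) (B(D, j) = (2*D)/(86 + D) = 2*D/(86 + D))
(B(-371, V) + 89680) + 46198 = (2*(-371)/(86 - 371) + 89680) + 46198 = (2*(-371)/(-285) + 89680) + 46198 = (2*(-371)*(-1/285) + 89680) + 46198 = (742/285 + 89680) + 46198 = 25559542/285 + 46198 = 38725972/285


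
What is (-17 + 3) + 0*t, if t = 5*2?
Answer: -14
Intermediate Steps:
t = 10
(-17 + 3) + 0*t = (-17 + 3) + 0*10 = -14 + 0 = -14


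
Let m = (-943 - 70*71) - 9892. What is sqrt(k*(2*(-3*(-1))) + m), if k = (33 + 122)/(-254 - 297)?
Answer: I*sqrt(4798926235)/551 ≈ 125.72*I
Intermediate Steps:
k = -155/551 (k = 155/(-551) = 155*(-1/551) = -155/551 ≈ -0.28131)
m = -15805 (m = (-943 - 4970) - 9892 = -5913 - 9892 = -15805)
sqrt(k*(2*(-3*(-1))) + m) = sqrt(-310*(-3*(-1))/551 - 15805) = sqrt(-310*3/551 - 15805) = sqrt(-155/551*6 - 15805) = sqrt(-930/551 - 15805) = sqrt(-8709485/551) = I*sqrt(4798926235)/551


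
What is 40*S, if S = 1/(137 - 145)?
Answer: -5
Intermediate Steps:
S = -1/8 (S = 1/(-8) = -1/8 ≈ -0.12500)
40*S = 40*(-1/8) = -5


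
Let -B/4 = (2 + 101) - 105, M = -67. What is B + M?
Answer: -59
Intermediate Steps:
B = 8 (B = -4*((2 + 101) - 105) = -4*(103 - 105) = -4*(-2) = 8)
B + M = 8 - 67 = -59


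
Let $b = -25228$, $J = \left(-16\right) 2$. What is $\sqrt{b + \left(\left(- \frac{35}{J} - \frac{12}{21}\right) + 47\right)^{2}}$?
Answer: $\frac{i \sqrt{1152524103}}{224} \approx 151.56 i$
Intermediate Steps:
$J = -32$
$\sqrt{b + \left(\left(- \frac{35}{J} - \frac{12}{21}\right) + 47\right)^{2}} = \sqrt{-25228 + \left(\left(- \frac{35}{-32} - \frac{12}{21}\right) + 47\right)^{2}} = \sqrt{-25228 + \left(\left(\left(-35\right) \left(- \frac{1}{32}\right) - \frac{4}{7}\right) + 47\right)^{2}} = \sqrt{-25228 + \left(\left(\frac{35}{32} - \frac{4}{7}\right) + 47\right)^{2}} = \sqrt{-25228 + \left(\frac{117}{224} + 47\right)^{2}} = \sqrt{-25228 + \left(\frac{10645}{224}\right)^{2}} = \sqrt{-25228 + \frac{113316025}{50176}} = \sqrt{- \frac{1152524103}{50176}} = \frac{i \sqrt{1152524103}}{224}$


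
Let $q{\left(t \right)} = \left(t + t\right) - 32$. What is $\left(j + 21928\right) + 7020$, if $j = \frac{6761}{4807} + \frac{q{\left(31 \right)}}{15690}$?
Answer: $\frac{72780578638}{2514061} \approx 28949.0$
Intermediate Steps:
$q{\left(t \right)} = -32 + 2 t$ ($q{\left(t \right)} = 2 t - 32 = -32 + 2 t$)
$j = \frac{3540810}{2514061}$ ($j = \frac{6761}{4807} + \frac{-32 + 2 \cdot 31}{15690} = 6761 \cdot \frac{1}{4807} + \left(-32 + 62\right) \frac{1}{15690} = \frac{6761}{4807} + 30 \cdot \frac{1}{15690} = \frac{6761}{4807} + \frac{1}{523} = \frac{3540810}{2514061} \approx 1.4084$)
$\left(j + 21928\right) + 7020 = \left(\frac{3540810}{2514061} + 21928\right) + 7020 = \frac{55131870418}{2514061} + 7020 = \frac{72780578638}{2514061}$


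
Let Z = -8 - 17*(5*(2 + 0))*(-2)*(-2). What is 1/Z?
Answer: -1/688 ≈ -0.0014535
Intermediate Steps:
Z = -688 (Z = -8 - 17*(5*2)*(-2)*(-2) = -8 - 17*10*(-2)*(-2) = -8 - (-340)*(-2) = -8 - 17*40 = -8 - 680 = -688)
1/Z = 1/(-688) = -1/688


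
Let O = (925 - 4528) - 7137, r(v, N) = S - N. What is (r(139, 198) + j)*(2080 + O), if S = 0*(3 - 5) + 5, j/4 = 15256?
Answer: -526796460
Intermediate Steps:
j = 61024 (j = 4*15256 = 61024)
S = 5 (S = 0*(-2) + 5 = 0 + 5 = 5)
r(v, N) = 5 - N
O = -10740 (O = -3603 - 7137 = -10740)
(r(139, 198) + j)*(2080 + O) = ((5 - 1*198) + 61024)*(2080 - 10740) = ((5 - 198) + 61024)*(-8660) = (-193 + 61024)*(-8660) = 60831*(-8660) = -526796460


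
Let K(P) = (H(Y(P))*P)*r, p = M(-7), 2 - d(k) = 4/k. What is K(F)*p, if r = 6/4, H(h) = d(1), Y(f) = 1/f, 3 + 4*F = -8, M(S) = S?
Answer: -231/4 ≈ -57.750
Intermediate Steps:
d(k) = 2 - 4/k
F = -11/4 (F = -¾ + (¼)*(-8) = -¾ - 2 = -11/4 ≈ -2.7500)
p = -7
H(h) = -2 (H(h) = 2 - 4/1 = 2 - 4*1 = 2 - 4 = -2)
r = 3/2 (r = 6*(¼) = 3/2 ≈ 1.5000)
K(P) = -3*P (K(P) = -2*P*(3/2) = -3*P)
K(F)*p = -3*(-11/4)*(-7) = (33/4)*(-7) = -231/4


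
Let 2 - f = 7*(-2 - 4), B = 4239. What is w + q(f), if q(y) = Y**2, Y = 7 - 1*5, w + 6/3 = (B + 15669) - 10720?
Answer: 9190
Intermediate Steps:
w = 9186 (w = -2 + ((4239 + 15669) - 10720) = -2 + (19908 - 10720) = -2 + 9188 = 9186)
f = 44 (f = 2 - 7*(-2 - 4) = 2 - 7*(-6) = 2 - 1*(-42) = 2 + 42 = 44)
Y = 2 (Y = 7 - 5 = 2)
q(y) = 4 (q(y) = 2**2 = 4)
w + q(f) = 9186 + 4 = 9190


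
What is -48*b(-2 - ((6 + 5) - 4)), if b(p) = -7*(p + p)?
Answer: -6048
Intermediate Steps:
b(p) = -14*p
-48*b(-2 - ((6 + 5) - 4)) = -(-672)*(-2 - ((6 + 5) - 4)) = -(-672)*(-2 - (11 - 4)) = -(-672)*(-2 - 1*7) = -(-672)*(-2 - 7) = -(-672)*(-9) = -48*126 = -6048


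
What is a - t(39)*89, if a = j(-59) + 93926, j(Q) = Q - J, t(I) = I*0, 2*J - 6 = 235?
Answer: 187493/2 ≈ 93747.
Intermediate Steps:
J = 241/2 (J = 3 + (½)*235 = 3 + 235/2 = 241/2 ≈ 120.50)
t(I) = 0
j(Q) = -241/2 + Q (j(Q) = Q - 1*241/2 = Q - 241/2 = -241/2 + Q)
a = 187493/2 (a = (-241/2 - 59) + 93926 = -359/2 + 93926 = 187493/2 ≈ 93747.)
a - t(39)*89 = 187493/2 - 0*89 = 187493/2 - 1*0 = 187493/2 + 0 = 187493/2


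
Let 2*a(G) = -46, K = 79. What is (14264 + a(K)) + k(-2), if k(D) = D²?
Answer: 14245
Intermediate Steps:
a(G) = -23 (a(G) = (½)*(-46) = -23)
(14264 + a(K)) + k(-2) = (14264 - 23) + (-2)² = 14241 + 4 = 14245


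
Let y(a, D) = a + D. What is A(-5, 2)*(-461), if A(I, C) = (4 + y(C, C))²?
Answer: -29504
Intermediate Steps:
y(a, D) = D + a
A(I, C) = (4 + 2*C)² (A(I, C) = (4 + (C + C))² = (4 + 2*C)²)
A(-5, 2)*(-461) = (4*(2 + 2)²)*(-461) = (4*4²)*(-461) = (4*16)*(-461) = 64*(-461) = -29504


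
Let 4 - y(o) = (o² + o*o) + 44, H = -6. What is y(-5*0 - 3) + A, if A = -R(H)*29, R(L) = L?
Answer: 116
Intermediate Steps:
A = 174 (A = -(-6)*29 = -1*(-174) = 174)
y(o) = -40 - 2*o² (y(o) = 4 - ((o² + o*o) + 44) = 4 - ((o² + o²) + 44) = 4 - (2*o² + 44) = 4 - (44 + 2*o²) = 4 + (-44 - 2*o²) = -40 - 2*o²)
y(-5*0 - 3) + A = (-40 - 2*(-5*0 - 3)²) + 174 = (-40 - 2*(0 - 3)²) + 174 = (-40 - 2*(-3)²) + 174 = (-40 - 2*9) + 174 = (-40 - 18) + 174 = -58 + 174 = 116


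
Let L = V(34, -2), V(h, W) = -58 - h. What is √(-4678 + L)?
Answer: 3*I*√530 ≈ 69.065*I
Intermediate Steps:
L = -92 (L = -58 - 1*34 = -58 - 34 = -92)
√(-4678 + L) = √(-4678 - 92) = √(-4770) = 3*I*√530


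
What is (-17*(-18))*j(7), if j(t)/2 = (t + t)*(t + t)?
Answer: 119952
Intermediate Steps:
j(t) = 8*t² (j(t) = 2*((t + t)*(t + t)) = 2*((2*t)*(2*t)) = 2*(4*t²) = 8*t²)
(-17*(-18))*j(7) = (-17*(-18))*(8*7²) = 306*(8*49) = 306*392 = 119952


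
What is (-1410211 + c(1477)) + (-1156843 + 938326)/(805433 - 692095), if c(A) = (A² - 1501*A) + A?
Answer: -163680918033/113338 ≈ -1.4442e+6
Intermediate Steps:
c(A) = A² - 1500*A
(-1410211 + c(1477)) + (-1156843 + 938326)/(805433 - 692095) = (-1410211 + 1477*(-1500 + 1477)) + (-1156843 + 938326)/(805433 - 692095) = (-1410211 + 1477*(-23)) - 218517/113338 = (-1410211 - 33971) - 218517*1/113338 = -1444182 - 218517/113338 = -163680918033/113338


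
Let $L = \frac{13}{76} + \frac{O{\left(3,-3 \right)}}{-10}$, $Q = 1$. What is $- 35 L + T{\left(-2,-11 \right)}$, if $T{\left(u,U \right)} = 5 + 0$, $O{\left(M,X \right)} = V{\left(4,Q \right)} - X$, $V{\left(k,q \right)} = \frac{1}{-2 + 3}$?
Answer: $\frac{989}{76} \approx 13.013$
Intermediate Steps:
$V{\left(k,q \right)} = 1$ ($V{\left(k,q \right)} = 1^{-1} = 1$)
$O{\left(M,X \right)} = 1 - X$
$T{\left(u,U \right)} = 5$
$L = - \frac{87}{380}$ ($L = \frac{13}{76} + \frac{1 - -3}{-10} = 13 \cdot \frac{1}{76} + \left(1 + 3\right) \left(- \frac{1}{10}\right) = \frac{13}{76} + 4 \left(- \frac{1}{10}\right) = \frac{13}{76} - \frac{2}{5} = - \frac{87}{380} \approx -0.22895$)
$- 35 L + T{\left(-2,-11 \right)} = \left(-35\right) \left(- \frac{87}{380}\right) + 5 = \frac{609}{76} + 5 = \frac{989}{76}$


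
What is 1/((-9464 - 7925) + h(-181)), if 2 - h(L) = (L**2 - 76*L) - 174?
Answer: -1/63730 ≈ -1.5691e-5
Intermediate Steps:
h(L) = 176 - L**2 + 76*L (h(L) = 2 - ((L**2 - 76*L) - 174) = 2 - (-174 + L**2 - 76*L) = 2 + (174 - L**2 + 76*L) = 176 - L**2 + 76*L)
1/((-9464 - 7925) + h(-181)) = 1/((-9464 - 7925) + (176 - 1*(-181)**2 + 76*(-181))) = 1/(-17389 + (176 - 1*32761 - 13756)) = 1/(-17389 + (176 - 32761 - 13756)) = 1/(-17389 - 46341) = 1/(-63730) = -1/63730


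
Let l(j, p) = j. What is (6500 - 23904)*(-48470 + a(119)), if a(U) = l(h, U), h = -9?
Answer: 843728516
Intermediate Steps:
a(U) = -9
(6500 - 23904)*(-48470 + a(119)) = (6500 - 23904)*(-48470 - 9) = -17404*(-48479) = 843728516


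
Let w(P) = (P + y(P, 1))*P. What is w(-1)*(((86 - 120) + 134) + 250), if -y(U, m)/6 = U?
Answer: -1750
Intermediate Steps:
y(U, m) = -6*U
w(P) = -5*P² (w(P) = (P - 6*P)*P = (-5*P)*P = -5*P²)
w(-1)*(((86 - 120) + 134) + 250) = (-5*(-1)²)*(((86 - 120) + 134) + 250) = (-5*1)*((-34 + 134) + 250) = -5*(100 + 250) = -5*350 = -1750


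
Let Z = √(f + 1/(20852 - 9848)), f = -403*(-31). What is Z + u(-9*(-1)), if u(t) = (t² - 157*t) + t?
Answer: -1323 + √378188148723/5502 ≈ -1211.2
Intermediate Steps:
f = 12493
u(t) = t² - 156*t
Z = √378188148723/5502 (Z = √(12493 + 1/(20852 - 9848)) = √(12493 + 1/11004) = √(137472973/11004) = √378188148723/5502 ≈ 111.77)
Z + u(-9*(-1)) = √378188148723/5502 + (-9*(-1))*(-156 - 9*(-1)) = √378188148723/5502 + 9*(-156 + 9) = √378188148723/5502 + 9*(-147) = √378188148723/5502 - 1323 = -1323 + √378188148723/5502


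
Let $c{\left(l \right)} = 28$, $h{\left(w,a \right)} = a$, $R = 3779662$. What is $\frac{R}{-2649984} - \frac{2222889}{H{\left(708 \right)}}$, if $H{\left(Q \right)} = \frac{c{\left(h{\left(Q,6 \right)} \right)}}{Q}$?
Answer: $- \frac{521319908342993}{9274944} \approx -5.6207 \cdot 10^{7}$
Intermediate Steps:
$H{\left(Q \right)} = \frac{28}{Q}$
$\frac{R}{-2649984} - \frac{2222889}{H{\left(708 \right)}} = \frac{3779662}{-2649984} - \frac{2222889}{28 \cdot \frac{1}{708}} = 3779662 \left(- \frac{1}{2649984}\right) - \frac{2222889}{28 \cdot \frac{1}{708}} = - \frac{1889831}{1324992} - \frac{2222889}{\frac{7}{177}} = - \frac{1889831}{1324992} - \frac{393451353}{7} = - \frac{521319908342993}{9274944}$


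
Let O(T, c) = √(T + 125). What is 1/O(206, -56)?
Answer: √331/331 ≈ 0.054965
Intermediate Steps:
O(T, c) = √(125 + T)
1/O(206, -56) = 1/(√(125 + 206)) = 1/(√331) = √331/331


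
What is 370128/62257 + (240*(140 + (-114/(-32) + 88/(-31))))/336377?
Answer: 3924761079081/649196509559 ≈ 6.0456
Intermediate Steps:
370128/62257 + (240*(140 + (-114/(-32) + 88/(-31))))/336377 = 370128*(1/62257) + (240*(140 + (-114*(-1/32) + 88*(-1/31))))*(1/336377) = 370128/62257 + (240*(140 + (57/16 - 88/31)))*(1/336377) = 370128/62257 + (240*(140 + 359/496))*(1/336377) = 370128/62257 + (240*(69799/496))*(1/336377) = 370128/62257 + (1046985/31)*(1/336377) = 370128/62257 + 1046985/10427687 = 3924761079081/649196509559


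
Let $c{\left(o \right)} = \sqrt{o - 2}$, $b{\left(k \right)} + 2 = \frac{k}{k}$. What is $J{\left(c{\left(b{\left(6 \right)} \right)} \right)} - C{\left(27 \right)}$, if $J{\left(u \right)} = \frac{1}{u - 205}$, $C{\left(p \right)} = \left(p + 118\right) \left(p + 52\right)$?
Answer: $- \frac{481430945}{42028} - \frac{i \sqrt{3}}{42028} \approx -11455.0 - 4.1212 \cdot 10^{-5} i$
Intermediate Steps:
$b{\left(k \right)} = -1$ ($b{\left(k \right)} = -2 + \frac{k}{k} = -2 + 1 = -1$)
$c{\left(o \right)} = \sqrt{-2 + o}$
$C{\left(p \right)} = \left(52 + p\right) \left(118 + p\right)$ ($C{\left(p \right)} = \left(118 + p\right) \left(52 + p\right) = \left(52 + p\right) \left(118 + p\right)$)
$J{\left(u \right)} = \frac{1}{-205 + u}$
$J{\left(c{\left(b{\left(6 \right)} \right)} \right)} - C{\left(27 \right)} = \frac{1}{-205 + \sqrt{-2 - 1}} - \left(6136 + 27^{2} + 170 \cdot 27\right) = \frac{1}{-205 + \sqrt{-3}} - \left(6136 + 729 + 4590\right) = \frac{1}{-205 + i \sqrt{3}} - 11455 = -11455 + \frac{1}{-205 + i \sqrt{3}}$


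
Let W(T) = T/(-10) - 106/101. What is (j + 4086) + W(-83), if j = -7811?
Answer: -3754927/1010 ≈ -3717.8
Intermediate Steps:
W(T) = -106/101 - T/10 (W(T) = T*(-1/10) - 106*1/101 = -T/10 - 106/101 = -106/101 - T/10)
(j + 4086) + W(-83) = (-7811 + 4086) + (-106/101 - 1/10*(-83)) = -3725 + (-106/101 + 83/10) = -3725 + 7323/1010 = -3754927/1010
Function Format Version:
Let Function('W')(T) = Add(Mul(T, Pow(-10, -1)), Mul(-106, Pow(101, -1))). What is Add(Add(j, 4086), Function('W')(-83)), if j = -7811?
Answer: Rational(-3754927, 1010) ≈ -3717.8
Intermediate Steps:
Function('W')(T) = Add(Rational(-106, 101), Mul(Rational(-1, 10), T)) (Function('W')(T) = Add(Mul(T, Rational(-1, 10)), Mul(-106, Rational(1, 101))) = Add(Mul(Rational(-1, 10), T), Rational(-106, 101)) = Add(Rational(-106, 101), Mul(Rational(-1, 10), T)))
Add(Add(j, 4086), Function('W')(-83)) = Add(Add(-7811, 4086), Add(Rational(-106, 101), Mul(Rational(-1, 10), -83))) = Add(-3725, Add(Rational(-106, 101), Rational(83, 10))) = Add(-3725, Rational(7323, 1010)) = Rational(-3754927, 1010)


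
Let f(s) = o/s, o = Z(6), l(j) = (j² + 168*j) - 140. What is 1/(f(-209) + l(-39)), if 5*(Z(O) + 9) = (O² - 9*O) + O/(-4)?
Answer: -2090/10807261 ≈ -0.00019339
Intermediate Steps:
l(j) = -140 + j² + 168*j
Z(O) = -9 - 37*O/20 + O²/5 (Z(O) = -9 + ((O² - 9*O) + O/(-4))/5 = -9 + ((O² - 9*O) + O*(-¼))/5 = -9 + ((O² - 9*O) - O/4)/5 = -9 + (O² - 37*O/4)/5 = -9 + (-37*O/20 + O²/5) = -9 - 37*O/20 + O²/5)
o = -129/10 (o = -9 - 37/20*6 + (⅕)*6² = -9 - 111/10 + (⅕)*36 = -9 - 111/10 + 36/5 = -129/10 ≈ -12.900)
f(s) = -129/(10*s)
1/(f(-209) + l(-39)) = 1/(-129/10/(-209) + (-140 + (-39)² + 168*(-39))) = 1/(-129/10*(-1/209) + (-140 + 1521 - 6552)) = 1/(129/2090 - 5171) = 1/(-10807261/2090) = -2090/10807261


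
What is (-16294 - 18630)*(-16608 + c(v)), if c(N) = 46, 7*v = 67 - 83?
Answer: 578411288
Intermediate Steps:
v = -16/7 (v = (67 - 83)/7 = (⅐)*(-16) = -16/7 ≈ -2.2857)
(-16294 - 18630)*(-16608 + c(v)) = (-16294 - 18630)*(-16608 + 46) = -34924*(-16562) = 578411288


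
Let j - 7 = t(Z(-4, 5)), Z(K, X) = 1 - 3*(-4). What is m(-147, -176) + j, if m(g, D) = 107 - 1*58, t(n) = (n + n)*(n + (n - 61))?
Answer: -854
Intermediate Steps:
Z(K, X) = 13 (Z(K, X) = 1 + 12 = 13)
t(n) = 2*n*(-61 + 2*n) (t(n) = (2*n)*(n + (-61 + n)) = (2*n)*(-61 + 2*n) = 2*n*(-61 + 2*n))
m(g, D) = 49 (m(g, D) = 107 - 58 = 49)
j = -903 (j = 7 + 2*13*(-61 + 2*13) = 7 + 2*13*(-61 + 26) = 7 + 2*13*(-35) = 7 - 910 = -903)
m(-147, -176) + j = 49 - 903 = -854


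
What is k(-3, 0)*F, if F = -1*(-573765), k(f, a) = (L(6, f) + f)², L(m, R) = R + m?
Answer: 0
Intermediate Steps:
k(f, a) = (6 + 2*f)² (k(f, a) = ((f + 6) + f)² = ((6 + f) + f)² = (6 + 2*f)²)
F = 573765
k(-3, 0)*F = (4*(3 - 3)²)*573765 = (4*0²)*573765 = (4*0)*573765 = 0*573765 = 0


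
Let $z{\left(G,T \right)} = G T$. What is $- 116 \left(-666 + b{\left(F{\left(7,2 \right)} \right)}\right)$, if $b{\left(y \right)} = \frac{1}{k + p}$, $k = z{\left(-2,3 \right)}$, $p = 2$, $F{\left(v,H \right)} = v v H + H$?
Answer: $77285$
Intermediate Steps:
$F{\left(v,H \right)} = H + H v^{2}$ ($F{\left(v,H \right)} = v^{2} H + H = H v^{2} + H = H + H v^{2}$)
$k = -6$ ($k = \left(-2\right) 3 = -6$)
$b{\left(y \right)} = - \frac{1}{4}$ ($b{\left(y \right)} = \frac{1}{-6 + 2} = \frac{1}{-4} = - \frac{1}{4}$)
$- 116 \left(-666 + b{\left(F{\left(7,2 \right)} \right)}\right) = - 116 \left(-666 - \frac{1}{4}\right) = \left(-116\right) \left(- \frac{2665}{4}\right) = 77285$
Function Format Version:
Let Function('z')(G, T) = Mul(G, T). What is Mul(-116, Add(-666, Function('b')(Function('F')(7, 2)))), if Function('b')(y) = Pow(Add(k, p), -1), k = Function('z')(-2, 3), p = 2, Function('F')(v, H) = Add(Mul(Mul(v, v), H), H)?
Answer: 77285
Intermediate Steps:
Function('F')(v, H) = Add(H, Mul(H, Pow(v, 2))) (Function('F')(v, H) = Add(Mul(Pow(v, 2), H), H) = Add(Mul(H, Pow(v, 2)), H) = Add(H, Mul(H, Pow(v, 2))))
k = -6 (k = Mul(-2, 3) = -6)
Function('b')(y) = Rational(-1, 4) (Function('b')(y) = Pow(Add(-6, 2), -1) = Pow(-4, -1) = Rational(-1, 4))
Mul(-116, Add(-666, Function('b')(Function('F')(7, 2)))) = Mul(-116, Add(-666, Rational(-1, 4))) = Mul(-116, Rational(-2665, 4)) = 77285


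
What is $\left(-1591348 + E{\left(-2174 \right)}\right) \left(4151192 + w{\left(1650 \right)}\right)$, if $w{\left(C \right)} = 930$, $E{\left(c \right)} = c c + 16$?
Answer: $13016669951168$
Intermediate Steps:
$E{\left(c \right)} = 16 + c^{2}$ ($E{\left(c \right)} = c^{2} + 16 = 16 + c^{2}$)
$\left(-1591348 + E{\left(-2174 \right)}\right) \left(4151192 + w{\left(1650 \right)}\right) = \left(-1591348 + \left(16 + \left(-2174\right)^{2}\right)\right) \left(4151192 + 930\right) = \left(-1591348 + \left(16 + 4726276\right)\right) 4152122 = \left(-1591348 + 4726292\right) 4152122 = 3134944 \cdot 4152122 = 13016669951168$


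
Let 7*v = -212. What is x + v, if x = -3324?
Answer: -23480/7 ≈ -3354.3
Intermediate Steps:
v = -212/7 (v = (⅐)*(-212) = -212/7 ≈ -30.286)
x + v = -3324 - 212/7 = -23480/7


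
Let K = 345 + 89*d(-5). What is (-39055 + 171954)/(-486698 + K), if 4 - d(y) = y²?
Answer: -132899/488222 ≈ -0.27221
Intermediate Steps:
d(y) = 4 - y²
K = -1524 (K = 345 + 89*(4 - 1*(-5)²) = 345 + 89*(4 - 1*25) = 345 + 89*(4 - 25) = 345 + 89*(-21) = 345 - 1869 = -1524)
(-39055 + 171954)/(-486698 + K) = (-39055 + 171954)/(-486698 - 1524) = 132899/(-488222) = 132899*(-1/488222) = -132899/488222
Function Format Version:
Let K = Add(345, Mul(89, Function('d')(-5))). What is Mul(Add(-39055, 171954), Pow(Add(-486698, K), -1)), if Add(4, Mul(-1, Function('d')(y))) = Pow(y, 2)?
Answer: Rational(-132899, 488222) ≈ -0.27221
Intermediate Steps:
Function('d')(y) = Add(4, Mul(-1, Pow(y, 2)))
K = -1524 (K = Add(345, Mul(89, Add(4, Mul(-1, Pow(-5, 2))))) = Add(345, Mul(89, Add(4, Mul(-1, 25)))) = Add(345, Mul(89, Add(4, -25))) = Add(345, Mul(89, -21)) = Add(345, -1869) = -1524)
Mul(Add(-39055, 171954), Pow(Add(-486698, K), -1)) = Mul(Add(-39055, 171954), Pow(Add(-486698, -1524), -1)) = Mul(132899, Pow(-488222, -1)) = Mul(132899, Rational(-1, 488222)) = Rational(-132899, 488222)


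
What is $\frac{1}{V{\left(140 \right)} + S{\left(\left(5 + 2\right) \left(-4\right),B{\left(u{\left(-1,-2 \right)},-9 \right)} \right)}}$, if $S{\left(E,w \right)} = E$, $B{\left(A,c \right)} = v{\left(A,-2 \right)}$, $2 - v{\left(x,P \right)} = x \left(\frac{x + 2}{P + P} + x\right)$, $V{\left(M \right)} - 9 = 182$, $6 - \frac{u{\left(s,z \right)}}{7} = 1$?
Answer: $\frac{1}{163} \approx 0.006135$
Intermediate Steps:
$u{\left(s,z \right)} = 35$ ($u{\left(s,z \right)} = 42 - 7 = 35$)
$V{\left(M \right)} = 191$ ($V{\left(M \right)} = 9 + 182 = 191$)
$v{\left(x,P \right)} = 2 - x \left(x + \frac{2 + x}{2 P}\right)$ ($v{\left(x,P \right)} = 2 - x \left(\frac{x + 2}{P + P} + x\right) = 2 - x \left(\frac{2 + x}{2 P} + x\right) = 2 - x \left(x + \frac{2 + x}{2 P}\right)$)
$B{\left(A,c \right)} = 2 + \frac{A}{2} - \frac{3 A^{2}}{4}$ ($B{\left(A,c \right)} = 2 - A^{2} - \frac{A}{-2} - \frac{A^{2}}{2 \left(-2\right)} = 2 - A^{2} - A \left(- \frac{1}{2}\right) - - \frac{A^{2}}{4} = 2 - A^{2} + \frac{A}{2} + \frac{A^{2}}{4} = 2 + \frac{A}{2} - \frac{3 A^{2}}{4}$)
$\frac{1}{V{\left(140 \right)} + S{\left(\left(5 + 2\right) \left(-4\right),B{\left(u{\left(-1,-2 \right)},-9 \right)} \right)}} = \frac{1}{191 + \left(5 + 2\right) \left(-4\right)} = \frac{1}{191 + 7 \left(-4\right)} = \frac{1}{191 - 28} = \frac{1}{163}$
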